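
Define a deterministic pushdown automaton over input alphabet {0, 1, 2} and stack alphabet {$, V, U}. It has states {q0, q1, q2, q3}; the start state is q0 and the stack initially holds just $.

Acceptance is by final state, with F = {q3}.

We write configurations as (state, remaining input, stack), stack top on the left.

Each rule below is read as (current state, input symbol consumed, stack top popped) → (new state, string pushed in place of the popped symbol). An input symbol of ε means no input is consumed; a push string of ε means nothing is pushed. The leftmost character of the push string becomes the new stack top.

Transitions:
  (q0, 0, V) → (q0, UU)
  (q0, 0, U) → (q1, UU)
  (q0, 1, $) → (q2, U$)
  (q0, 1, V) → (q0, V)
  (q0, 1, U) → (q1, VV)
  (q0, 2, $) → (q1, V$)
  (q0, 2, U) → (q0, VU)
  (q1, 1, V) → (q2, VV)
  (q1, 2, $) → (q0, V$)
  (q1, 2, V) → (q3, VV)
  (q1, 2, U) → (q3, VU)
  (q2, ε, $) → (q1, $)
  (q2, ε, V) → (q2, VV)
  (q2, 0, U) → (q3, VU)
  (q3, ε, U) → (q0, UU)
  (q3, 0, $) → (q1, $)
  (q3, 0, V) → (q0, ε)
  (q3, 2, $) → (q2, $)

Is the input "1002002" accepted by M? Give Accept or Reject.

Accept

(q0, 1002002, $)
  read 1, top $: go to q2, push U$ → (q2, 002002, U$)
  read 0, top U: go to q3, push VU → (q3, 02002, VU$)
  read 0, top V: go to q0, push ε → (q0, 2002, U$)
  read 2, top U: go to q0, push VU → (q0, 002, VU$)
  read 0, top V: go to q0, push UU → (q0, 02, UUU$)
  read 0, top U: go to q1, push UU → (q1, 2, UUUU$)
  read 2, top U: go to q3, push VU → (q3, ε, VUUUU$)
All input consumed; state q3 ∈ F.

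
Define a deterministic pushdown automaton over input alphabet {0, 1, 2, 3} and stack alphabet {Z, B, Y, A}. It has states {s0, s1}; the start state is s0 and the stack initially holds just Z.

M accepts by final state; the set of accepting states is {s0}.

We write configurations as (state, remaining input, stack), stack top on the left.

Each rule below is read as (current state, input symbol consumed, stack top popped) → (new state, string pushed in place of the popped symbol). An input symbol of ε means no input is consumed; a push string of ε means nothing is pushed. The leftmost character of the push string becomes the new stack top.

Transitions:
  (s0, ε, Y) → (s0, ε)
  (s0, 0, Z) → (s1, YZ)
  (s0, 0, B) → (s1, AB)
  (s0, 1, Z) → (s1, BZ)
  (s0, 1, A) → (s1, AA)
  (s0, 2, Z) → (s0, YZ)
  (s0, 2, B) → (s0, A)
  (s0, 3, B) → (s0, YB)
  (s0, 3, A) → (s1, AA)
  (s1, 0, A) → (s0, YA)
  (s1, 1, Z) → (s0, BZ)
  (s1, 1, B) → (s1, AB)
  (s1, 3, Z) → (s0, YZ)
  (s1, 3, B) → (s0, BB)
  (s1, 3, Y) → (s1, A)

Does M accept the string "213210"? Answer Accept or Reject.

(s0, 213210, Z)
  read 2, top Z: go to s0, push YZ → (s0, 13210, YZ)
  ε-move, top Y: go to s0, push ε → (s0, 13210, Z)
  read 1, top Z: go to s1, push BZ → (s1, 3210, BZ)
  read 3, top B: go to s0, push BB → (s0, 210, BBZ)
  read 2, top B: go to s0, push A → (s0, 10, ABZ)
  read 1, top A: go to s1, push AA → (s1, 0, AABZ)
  read 0, top A: go to s0, push YA → (s0, ε, YAABZ)
All input consumed; state s0 ∈ F.

Accept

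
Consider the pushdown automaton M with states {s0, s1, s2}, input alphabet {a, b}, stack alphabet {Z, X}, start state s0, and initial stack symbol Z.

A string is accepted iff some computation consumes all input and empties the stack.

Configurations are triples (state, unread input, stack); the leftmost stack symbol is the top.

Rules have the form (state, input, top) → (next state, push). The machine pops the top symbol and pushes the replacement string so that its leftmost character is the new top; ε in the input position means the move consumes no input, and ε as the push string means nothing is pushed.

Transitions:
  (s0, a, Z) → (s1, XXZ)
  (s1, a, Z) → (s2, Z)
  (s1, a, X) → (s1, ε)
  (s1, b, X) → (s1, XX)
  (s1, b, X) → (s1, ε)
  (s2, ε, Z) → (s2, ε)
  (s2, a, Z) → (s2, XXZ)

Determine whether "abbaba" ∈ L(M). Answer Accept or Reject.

Accept

One accepting computation: (s0, abbaba, Z) ⊢ (s1, bbaba, XXZ) ⊢ (s1, baba, XXXZ) ⊢ (s1, aba, XXZ) ⊢ (s1, ba, XZ) ⊢ (s1, a, Z) ⊢ (s2, ε, Z) ⊢ (s2, ε, ε)
All input consumed and the stack is empty.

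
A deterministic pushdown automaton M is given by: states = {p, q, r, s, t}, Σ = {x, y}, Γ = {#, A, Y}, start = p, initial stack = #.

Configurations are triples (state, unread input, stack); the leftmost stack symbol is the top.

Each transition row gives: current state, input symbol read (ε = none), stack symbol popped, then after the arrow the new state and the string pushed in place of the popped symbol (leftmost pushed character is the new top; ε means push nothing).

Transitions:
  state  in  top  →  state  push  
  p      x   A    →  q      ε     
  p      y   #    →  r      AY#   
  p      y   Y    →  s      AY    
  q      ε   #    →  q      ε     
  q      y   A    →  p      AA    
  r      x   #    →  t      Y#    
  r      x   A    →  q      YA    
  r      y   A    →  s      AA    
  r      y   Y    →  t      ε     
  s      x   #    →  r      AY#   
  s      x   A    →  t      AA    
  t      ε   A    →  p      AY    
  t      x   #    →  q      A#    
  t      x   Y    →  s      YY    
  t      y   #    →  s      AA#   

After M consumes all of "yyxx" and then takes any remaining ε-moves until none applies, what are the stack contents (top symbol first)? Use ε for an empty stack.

YAAY#

(p, yyxx, #)
  read y, top #: go to r, push AY# → (r, yxx, AY#)
  read y, top A: go to s, push AA → (s, xx, AAY#)
  read x, top A: go to t, push AA → (t, x, AAAY#)
  ε-move, top A: go to p, push AY → (p, x, AYAAY#)
  read x, top A: go to q, push ε → (q, ε, YAAY#)
All input consumed in state q with stack YAAY#.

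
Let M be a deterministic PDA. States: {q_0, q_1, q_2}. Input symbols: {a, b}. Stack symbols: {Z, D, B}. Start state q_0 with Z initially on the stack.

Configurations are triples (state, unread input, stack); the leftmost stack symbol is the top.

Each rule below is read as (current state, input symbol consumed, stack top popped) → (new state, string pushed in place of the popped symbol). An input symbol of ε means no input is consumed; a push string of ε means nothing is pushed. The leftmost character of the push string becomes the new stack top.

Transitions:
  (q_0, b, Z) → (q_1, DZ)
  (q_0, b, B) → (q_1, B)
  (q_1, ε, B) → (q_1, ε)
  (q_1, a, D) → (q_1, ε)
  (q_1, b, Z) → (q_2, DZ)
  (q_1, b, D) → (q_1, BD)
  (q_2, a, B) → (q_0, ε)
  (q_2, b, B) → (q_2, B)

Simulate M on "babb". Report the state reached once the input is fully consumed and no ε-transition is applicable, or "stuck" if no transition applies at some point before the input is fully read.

(q_0, babb, Z) ⊢ (q_1, abb, DZ) ⊢ (q_1, bb, Z) ⊢ (q_2, b, DZ)
No transition for (q_2, b, top D); M blocks with input b remaining.

stuck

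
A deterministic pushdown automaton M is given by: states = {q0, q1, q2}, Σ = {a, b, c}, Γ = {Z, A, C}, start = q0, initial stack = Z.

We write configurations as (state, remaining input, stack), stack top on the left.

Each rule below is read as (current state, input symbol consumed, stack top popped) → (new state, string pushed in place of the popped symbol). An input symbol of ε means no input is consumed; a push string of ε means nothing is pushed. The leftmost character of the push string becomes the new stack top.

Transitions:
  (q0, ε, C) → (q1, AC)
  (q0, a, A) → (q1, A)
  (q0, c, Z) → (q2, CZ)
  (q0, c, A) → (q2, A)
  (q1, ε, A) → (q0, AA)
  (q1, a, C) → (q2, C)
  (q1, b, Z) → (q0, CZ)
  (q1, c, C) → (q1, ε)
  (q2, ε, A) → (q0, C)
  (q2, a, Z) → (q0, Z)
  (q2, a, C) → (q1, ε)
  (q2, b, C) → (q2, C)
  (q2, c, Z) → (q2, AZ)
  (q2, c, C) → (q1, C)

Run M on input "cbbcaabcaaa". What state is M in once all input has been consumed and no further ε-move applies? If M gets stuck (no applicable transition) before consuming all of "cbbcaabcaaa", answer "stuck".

(q0, cbbcaabcaaa, Z)
  read c, top Z: go to q2, push CZ → (q2, bbcaabcaaa, CZ)
  read b, top C: go to q2, push C → (q2, bcaabcaaa, CZ)
  read b, top C: go to q2, push C → (q2, caabcaaa, CZ)
  read c, top C: go to q1, push C → (q1, aabcaaa, CZ)
  read a, top C: go to q2, push C → (q2, abcaaa, CZ)
  read a, top C: go to q1, push ε → (q1, bcaaa, Z)
  read b, top Z: go to q0, push CZ → (q0, caaa, CZ)
  ε-move, top C: go to q1, push AC → (q1, caaa, ACZ)
  ε-move, top A: go to q0, push AA → (q0, caaa, AACZ)
  read c, top A: go to q2, push A → (q2, aaa, AACZ)
  ε-move, top A: go to q0, push C → (q0, aaa, CACZ)
  ε-move, top C: go to q1, push AC → (q1, aaa, ACACZ)
  ε-move, top A: go to q0, push AA → (q0, aaa, AACACZ)
  read a, top A: go to q1, push A → (q1, aa, AACACZ)
  ε-move, top A: go to q0, push AA → (q0, aa, AAACACZ)
  read a, top A: go to q1, push A → (q1, a, AAACACZ)
  ε-move, top A: go to q0, push AA → (q0, a, AAAACACZ)
  read a, top A: go to q1, push A → (q1, ε, AAAACACZ)
  ε-move, top A: go to q0, push AA → (q0, ε, AAAAACACZ)
All input consumed; M is in state q0.

q0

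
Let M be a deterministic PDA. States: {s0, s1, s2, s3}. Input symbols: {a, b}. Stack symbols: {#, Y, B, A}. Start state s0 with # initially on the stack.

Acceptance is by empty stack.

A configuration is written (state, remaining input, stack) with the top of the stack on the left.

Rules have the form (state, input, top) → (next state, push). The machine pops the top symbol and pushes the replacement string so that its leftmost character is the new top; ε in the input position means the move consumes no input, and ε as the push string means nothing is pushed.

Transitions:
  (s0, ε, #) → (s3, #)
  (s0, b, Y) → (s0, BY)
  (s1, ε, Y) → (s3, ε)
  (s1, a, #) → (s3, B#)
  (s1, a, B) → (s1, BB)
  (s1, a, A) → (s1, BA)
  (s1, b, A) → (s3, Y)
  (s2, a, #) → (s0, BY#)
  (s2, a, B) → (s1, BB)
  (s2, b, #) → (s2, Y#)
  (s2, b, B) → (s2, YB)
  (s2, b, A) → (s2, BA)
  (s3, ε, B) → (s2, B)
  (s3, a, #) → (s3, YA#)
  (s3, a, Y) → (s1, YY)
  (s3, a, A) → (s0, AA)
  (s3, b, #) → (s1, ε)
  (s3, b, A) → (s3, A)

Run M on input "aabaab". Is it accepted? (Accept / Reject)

(s0, aabaab, #)
  ε-move, top #: go to s3, push # → (s3, aabaab, #)
  read a, top #: go to s3, push YA# → (s3, abaab, YA#)
  read a, top Y: go to s1, push YY → (s1, baab, YYA#)
  ε-move, top Y: go to s3, push ε → (s3, baab, YA#)
No transition applies at (s3, baab, YA#); input not fully consumed.

Reject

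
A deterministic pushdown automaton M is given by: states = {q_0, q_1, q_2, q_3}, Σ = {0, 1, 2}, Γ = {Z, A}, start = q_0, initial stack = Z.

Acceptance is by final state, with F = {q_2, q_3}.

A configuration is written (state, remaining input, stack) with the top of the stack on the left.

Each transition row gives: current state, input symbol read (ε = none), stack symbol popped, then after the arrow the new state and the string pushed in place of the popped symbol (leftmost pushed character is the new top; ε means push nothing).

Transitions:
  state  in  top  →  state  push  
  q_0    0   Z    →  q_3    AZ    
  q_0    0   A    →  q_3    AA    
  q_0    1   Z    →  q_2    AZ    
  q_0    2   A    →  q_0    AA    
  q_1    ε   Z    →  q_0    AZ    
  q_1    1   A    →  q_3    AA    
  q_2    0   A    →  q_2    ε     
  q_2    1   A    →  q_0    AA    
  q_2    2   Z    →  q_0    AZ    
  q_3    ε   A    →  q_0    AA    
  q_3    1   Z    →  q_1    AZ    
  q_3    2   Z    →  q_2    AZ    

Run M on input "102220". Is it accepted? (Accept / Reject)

(q_0, 102220, Z)
  read 1, top Z: go to q_2, push AZ → (q_2, 02220, AZ)
  read 0, top A: go to q_2, push ε → (q_2, 2220, Z)
  read 2, top Z: go to q_0, push AZ → (q_0, 220, AZ)
  read 2, top A: go to q_0, push AA → (q_0, 20, AAZ)
  read 2, top A: go to q_0, push AA → (q_0, 0, AAAZ)
  read 0, top A: go to q_3, push AA → (q_3, ε, AAAAZ)
All input consumed; state q_3 ∈ F.

Accept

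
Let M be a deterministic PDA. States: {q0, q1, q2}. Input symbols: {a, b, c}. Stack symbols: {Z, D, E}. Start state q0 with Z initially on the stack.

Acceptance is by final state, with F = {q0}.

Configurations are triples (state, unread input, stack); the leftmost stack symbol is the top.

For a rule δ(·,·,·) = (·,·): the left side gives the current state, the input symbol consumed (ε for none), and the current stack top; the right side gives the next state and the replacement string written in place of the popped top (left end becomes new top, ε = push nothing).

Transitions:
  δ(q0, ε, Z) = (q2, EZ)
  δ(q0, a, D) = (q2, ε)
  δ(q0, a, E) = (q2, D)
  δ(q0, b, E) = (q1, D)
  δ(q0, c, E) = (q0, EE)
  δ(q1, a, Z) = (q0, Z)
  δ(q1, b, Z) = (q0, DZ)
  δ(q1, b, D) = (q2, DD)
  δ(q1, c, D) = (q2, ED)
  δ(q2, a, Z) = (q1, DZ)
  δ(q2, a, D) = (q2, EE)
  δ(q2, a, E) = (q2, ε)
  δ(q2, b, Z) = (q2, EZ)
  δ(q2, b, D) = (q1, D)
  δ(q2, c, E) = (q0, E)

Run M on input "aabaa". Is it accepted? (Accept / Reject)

Reject

(q0, aabaa, Z) ⊢ (q2, aabaa, EZ) ⊢ (q2, abaa, Z) ⊢ (q1, baa, DZ) ⊢ (q2, aa, DDZ) ⊢ (q2, a, EEDZ) ⊢ (q2, ε, EDZ)
All input consumed; state q2 ∉ F and no further ε-move applies.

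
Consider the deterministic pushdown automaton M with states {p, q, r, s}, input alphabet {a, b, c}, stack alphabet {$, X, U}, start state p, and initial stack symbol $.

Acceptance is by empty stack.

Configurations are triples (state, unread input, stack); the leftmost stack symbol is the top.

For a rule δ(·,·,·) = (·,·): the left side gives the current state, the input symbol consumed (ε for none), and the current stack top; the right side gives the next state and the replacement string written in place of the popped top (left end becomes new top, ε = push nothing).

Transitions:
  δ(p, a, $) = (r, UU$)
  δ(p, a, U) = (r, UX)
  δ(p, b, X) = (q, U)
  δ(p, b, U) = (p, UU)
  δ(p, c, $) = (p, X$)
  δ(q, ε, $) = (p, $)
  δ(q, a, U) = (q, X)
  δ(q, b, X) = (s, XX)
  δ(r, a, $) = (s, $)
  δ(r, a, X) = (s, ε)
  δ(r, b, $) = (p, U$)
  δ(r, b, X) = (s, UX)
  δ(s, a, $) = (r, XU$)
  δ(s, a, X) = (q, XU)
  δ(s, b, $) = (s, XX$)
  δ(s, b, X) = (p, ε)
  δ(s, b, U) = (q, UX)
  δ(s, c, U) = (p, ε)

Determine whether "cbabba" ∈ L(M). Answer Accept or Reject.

Reject

(p, cbabba, $)
  read c, top $: go to p, push X$ → (p, babba, X$)
  read b, top X: go to q, push U → (q, abba, U$)
  read a, top U: go to q, push X → (q, bba, X$)
  read b, top X: go to s, push XX → (s, ba, XX$)
  read b, top X: go to p, push ε → (p, a, X$)
No transition applies at (p, a, X$); input not fully consumed.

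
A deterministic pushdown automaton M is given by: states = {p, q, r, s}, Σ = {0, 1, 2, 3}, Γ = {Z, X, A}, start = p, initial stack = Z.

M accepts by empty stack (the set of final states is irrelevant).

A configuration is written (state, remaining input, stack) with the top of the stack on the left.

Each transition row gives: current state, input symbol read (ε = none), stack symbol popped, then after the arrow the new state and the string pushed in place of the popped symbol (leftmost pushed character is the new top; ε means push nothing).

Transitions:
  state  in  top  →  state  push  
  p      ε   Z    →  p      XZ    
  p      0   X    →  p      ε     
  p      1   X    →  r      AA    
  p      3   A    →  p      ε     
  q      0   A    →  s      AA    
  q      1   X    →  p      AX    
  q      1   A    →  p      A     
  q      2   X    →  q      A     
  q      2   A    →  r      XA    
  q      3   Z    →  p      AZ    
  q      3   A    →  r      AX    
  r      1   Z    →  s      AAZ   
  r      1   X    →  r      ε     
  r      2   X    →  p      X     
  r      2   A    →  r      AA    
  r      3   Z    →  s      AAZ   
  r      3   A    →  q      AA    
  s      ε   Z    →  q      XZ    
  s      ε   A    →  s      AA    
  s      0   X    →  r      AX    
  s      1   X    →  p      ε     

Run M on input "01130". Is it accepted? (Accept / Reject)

Reject

(p, 01130, Z) ⊢ (p, 01130, XZ) ⊢ (p, 1130, Z) ⊢ (p, 1130, XZ) ⊢ (r, 130, AAZ)
No transition applies at (r, 130, AAZ); input not fully consumed.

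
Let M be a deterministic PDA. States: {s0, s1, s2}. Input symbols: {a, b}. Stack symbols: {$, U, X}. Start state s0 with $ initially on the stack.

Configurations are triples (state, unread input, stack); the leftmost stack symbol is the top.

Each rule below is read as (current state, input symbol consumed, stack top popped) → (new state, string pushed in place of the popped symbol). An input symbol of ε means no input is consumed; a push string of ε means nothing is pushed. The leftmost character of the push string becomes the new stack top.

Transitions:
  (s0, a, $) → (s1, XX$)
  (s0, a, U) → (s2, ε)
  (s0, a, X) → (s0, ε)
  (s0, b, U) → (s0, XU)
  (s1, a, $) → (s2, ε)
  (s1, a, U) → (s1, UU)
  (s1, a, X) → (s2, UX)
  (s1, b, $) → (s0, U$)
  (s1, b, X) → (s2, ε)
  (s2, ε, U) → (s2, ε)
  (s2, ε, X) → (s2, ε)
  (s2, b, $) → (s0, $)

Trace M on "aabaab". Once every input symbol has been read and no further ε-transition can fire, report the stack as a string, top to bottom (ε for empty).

(s0, aabaab, $)
  read a, top $: go to s1, push XX$ → (s1, abaab, XX$)
  read a, top X: go to s2, push UX → (s2, baab, UXX$)
  ε-move, top U: go to s2, push ε → (s2, baab, XX$)
  ε-move, top X: go to s2, push ε → (s2, baab, X$)
  ε-move, top X: go to s2, push ε → (s2, baab, $)
  read b, top $: go to s0, push $ → (s0, aab, $)
  read a, top $: go to s1, push XX$ → (s1, ab, XX$)
  read a, top X: go to s2, push UX → (s2, b, UXX$)
  ε-move, top U: go to s2, push ε → (s2, b, XX$)
  ε-move, top X: go to s2, push ε → (s2, b, X$)
  ε-move, top X: go to s2, push ε → (s2, b, $)
  read b, top $: go to s0, push $ → (s0, ε, $)
All input consumed in state s0 with stack $.

$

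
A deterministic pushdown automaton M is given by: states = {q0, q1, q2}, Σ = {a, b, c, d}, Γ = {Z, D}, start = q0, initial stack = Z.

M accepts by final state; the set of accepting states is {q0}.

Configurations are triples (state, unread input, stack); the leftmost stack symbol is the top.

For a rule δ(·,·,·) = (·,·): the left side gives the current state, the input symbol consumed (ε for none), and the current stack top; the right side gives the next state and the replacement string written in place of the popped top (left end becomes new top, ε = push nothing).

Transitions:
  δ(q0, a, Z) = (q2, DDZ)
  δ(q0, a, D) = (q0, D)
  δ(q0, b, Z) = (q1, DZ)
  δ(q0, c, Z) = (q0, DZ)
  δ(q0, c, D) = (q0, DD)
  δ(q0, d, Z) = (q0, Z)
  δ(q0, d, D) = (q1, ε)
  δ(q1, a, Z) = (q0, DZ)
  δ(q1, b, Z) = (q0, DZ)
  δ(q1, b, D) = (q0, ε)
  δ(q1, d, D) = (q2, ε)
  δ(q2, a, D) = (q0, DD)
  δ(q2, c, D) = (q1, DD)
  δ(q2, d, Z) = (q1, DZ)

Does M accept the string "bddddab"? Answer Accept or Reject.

(q0, bddddab, Z)
  read b, top Z: go to q1, push DZ → (q1, ddddab, DZ)
  read d, top D: go to q2, push ε → (q2, dddab, Z)
  read d, top Z: go to q1, push DZ → (q1, ddab, DZ)
  read d, top D: go to q2, push ε → (q2, dab, Z)
  read d, top Z: go to q1, push DZ → (q1, ab, DZ)
No transition applies at (q1, ab, DZ); input not fully consumed.

Reject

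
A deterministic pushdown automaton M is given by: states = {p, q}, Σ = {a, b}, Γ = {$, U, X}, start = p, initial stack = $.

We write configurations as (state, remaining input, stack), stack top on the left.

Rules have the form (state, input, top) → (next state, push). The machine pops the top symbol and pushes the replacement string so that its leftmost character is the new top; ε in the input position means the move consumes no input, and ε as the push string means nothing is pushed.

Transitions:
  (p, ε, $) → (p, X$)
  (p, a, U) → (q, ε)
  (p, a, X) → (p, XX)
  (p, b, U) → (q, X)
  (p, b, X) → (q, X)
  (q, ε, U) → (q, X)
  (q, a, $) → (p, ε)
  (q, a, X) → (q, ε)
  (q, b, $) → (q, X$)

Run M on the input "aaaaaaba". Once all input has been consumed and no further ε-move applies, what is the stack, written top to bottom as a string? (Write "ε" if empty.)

XXXXXX$

(p, aaaaaaba, $)
  ε-move, top $: go to p, push X$ → (p, aaaaaaba, X$)
  read a, top X: go to p, push XX → (p, aaaaaba, XX$)
  read a, top X: go to p, push XX → (p, aaaaba, XXX$)
  read a, top X: go to p, push XX → (p, aaaba, XXXX$)
  read a, top X: go to p, push XX → (p, aaba, XXXXX$)
  read a, top X: go to p, push XX → (p, aba, XXXXXX$)
  read a, top X: go to p, push XX → (p, ba, XXXXXXX$)
  read b, top X: go to q, push X → (q, a, XXXXXXX$)
  read a, top X: go to q, push ε → (q, ε, XXXXXX$)
All input consumed in state q with stack XXXXXX$.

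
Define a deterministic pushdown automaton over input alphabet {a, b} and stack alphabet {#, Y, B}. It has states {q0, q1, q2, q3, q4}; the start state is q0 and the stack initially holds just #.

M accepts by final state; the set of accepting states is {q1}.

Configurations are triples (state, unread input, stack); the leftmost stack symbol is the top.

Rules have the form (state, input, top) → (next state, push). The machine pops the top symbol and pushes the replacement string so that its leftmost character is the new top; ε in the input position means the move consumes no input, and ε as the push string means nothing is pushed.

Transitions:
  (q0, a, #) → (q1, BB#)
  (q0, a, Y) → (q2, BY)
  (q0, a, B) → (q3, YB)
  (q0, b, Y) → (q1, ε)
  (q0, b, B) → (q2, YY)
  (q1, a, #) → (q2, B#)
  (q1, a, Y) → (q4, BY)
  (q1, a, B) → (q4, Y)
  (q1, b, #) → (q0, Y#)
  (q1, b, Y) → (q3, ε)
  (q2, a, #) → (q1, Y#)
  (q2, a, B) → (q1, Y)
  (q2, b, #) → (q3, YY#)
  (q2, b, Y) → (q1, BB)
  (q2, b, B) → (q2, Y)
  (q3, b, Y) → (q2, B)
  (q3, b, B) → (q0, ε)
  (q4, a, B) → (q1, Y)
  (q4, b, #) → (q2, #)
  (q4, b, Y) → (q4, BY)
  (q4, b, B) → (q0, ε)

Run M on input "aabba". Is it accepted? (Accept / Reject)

Reject

(q0, aabba, #) ⊢ (q1, abba, BB#) ⊢ (q4, bba, YB#) ⊢ (q4, ba, BYB#) ⊢ (q0, a, YB#) ⊢ (q2, ε, BYB#)
All input consumed; state q2 ∉ F and no further ε-move applies.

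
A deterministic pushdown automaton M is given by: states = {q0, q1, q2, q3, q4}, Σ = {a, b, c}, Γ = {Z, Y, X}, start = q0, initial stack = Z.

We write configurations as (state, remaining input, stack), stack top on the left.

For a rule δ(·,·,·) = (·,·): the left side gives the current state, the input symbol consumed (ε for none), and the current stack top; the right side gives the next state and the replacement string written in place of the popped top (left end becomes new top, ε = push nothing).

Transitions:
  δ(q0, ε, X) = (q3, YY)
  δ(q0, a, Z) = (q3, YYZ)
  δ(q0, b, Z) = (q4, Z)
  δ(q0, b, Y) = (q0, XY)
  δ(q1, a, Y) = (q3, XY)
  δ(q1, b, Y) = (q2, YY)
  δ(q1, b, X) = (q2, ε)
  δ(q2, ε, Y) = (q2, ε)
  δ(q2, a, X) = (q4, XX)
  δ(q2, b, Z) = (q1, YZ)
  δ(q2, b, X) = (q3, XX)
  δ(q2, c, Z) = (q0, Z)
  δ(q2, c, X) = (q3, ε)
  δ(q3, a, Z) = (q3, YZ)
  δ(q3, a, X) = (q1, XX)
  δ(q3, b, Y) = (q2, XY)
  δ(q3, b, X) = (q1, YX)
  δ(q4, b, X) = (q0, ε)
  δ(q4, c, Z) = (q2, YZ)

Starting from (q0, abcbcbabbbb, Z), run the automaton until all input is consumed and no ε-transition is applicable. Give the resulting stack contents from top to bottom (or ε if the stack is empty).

YXXYYYYZ

(q0, abcbcbabbbb, Z)
  read a, top Z: go to q3, push YYZ → (q3, bcbcbabbbb, YYZ)
  read b, top Y: go to q2, push XY → (q2, cbcbabbbb, XYYZ)
  read c, top X: go to q3, push ε → (q3, bcbabbbb, YYZ)
  read b, top Y: go to q2, push XY → (q2, cbabbbb, XYYZ)
  read c, top X: go to q3, push ε → (q3, babbbb, YYZ)
  read b, top Y: go to q2, push XY → (q2, abbbb, XYYZ)
  read a, top X: go to q4, push XX → (q4, bbbb, XXYYZ)
  read b, top X: go to q0, push ε → (q0, bbb, XYYZ)
  ε-move, top X: go to q3, push YY → (q3, bbb, YYYYZ)
  read b, top Y: go to q2, push XY → (q2, bb, XYYYYZ)
  read b, top X: go to q3, push XX → (q3, b, XXYYYYZ)
  read b, top X: go to q1, push YX → (q1, ε, YXXYYYYZ)
All input consumed in state q1 with stack YXXYYYYZ.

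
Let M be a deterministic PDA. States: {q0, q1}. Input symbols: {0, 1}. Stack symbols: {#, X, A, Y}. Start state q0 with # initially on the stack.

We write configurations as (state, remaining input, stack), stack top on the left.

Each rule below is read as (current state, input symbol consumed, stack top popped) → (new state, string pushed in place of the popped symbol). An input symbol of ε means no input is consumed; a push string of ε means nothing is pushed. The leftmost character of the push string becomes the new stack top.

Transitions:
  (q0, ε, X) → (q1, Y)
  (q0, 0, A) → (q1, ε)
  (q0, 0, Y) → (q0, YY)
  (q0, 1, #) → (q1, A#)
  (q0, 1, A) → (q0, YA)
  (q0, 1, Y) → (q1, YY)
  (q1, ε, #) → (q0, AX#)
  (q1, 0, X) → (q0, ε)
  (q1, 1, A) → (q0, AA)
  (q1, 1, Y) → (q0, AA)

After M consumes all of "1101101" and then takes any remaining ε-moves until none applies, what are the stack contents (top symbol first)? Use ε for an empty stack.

YYYAA#

(q0, 1101101, #)
  read 1, top #: go to q1, push A# → (q1, 101101, A#)
  read 1, top A: go to q0, push AA → (q0, 01101, AA#)
  read 0, top A: go to q1, push ε → (q1, 1101, A#)
  read 1, top A: go to q0, push AA → (q0, 101, AA#)
  read 1, top A: go to q0, push YA → (q0, 01, YAA#)
  read 0, top Y: go to q0, push YY → (q0, 1, YYAA#)
  read 1, top Y: go to q1, push YY → (q1, ε, YYYAA#)
All input consumed in state q1 with stack YYYAA#.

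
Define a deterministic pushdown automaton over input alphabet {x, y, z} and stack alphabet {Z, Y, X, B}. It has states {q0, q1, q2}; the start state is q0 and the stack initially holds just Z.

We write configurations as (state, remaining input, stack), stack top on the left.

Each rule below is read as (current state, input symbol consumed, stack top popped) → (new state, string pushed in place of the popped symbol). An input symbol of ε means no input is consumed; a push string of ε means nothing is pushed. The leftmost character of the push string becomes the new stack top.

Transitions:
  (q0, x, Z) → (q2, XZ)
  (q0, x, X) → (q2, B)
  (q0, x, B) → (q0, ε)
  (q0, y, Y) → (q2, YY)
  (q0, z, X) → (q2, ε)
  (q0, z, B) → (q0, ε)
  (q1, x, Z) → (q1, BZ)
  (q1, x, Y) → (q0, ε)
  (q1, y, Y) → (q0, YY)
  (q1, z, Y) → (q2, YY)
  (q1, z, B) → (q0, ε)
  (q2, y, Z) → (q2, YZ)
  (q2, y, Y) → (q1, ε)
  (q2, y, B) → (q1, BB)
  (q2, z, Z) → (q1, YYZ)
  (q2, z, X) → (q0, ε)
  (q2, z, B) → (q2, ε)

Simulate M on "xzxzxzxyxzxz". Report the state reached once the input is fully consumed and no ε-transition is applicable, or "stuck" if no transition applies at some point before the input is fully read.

(q0, xzxzxzxyxzxz, Z) ⊢ (q2, zxzxzxyxzxz, XZ) ⊢ (q0, xzxzxyxzxz, Z) ⊢ (q2, zxzxyxzxz, XZ) ⊢ (q0, xzxyxzxz, Z) ⊢ (q2, zxyxzxz, XZ) ⊢ (q0, xyxzxz, Z) ⊢ (q2, yxzxz, XZ)
No transition for (q2, y, top X); M blocks with input yxzxz remaining.

stuck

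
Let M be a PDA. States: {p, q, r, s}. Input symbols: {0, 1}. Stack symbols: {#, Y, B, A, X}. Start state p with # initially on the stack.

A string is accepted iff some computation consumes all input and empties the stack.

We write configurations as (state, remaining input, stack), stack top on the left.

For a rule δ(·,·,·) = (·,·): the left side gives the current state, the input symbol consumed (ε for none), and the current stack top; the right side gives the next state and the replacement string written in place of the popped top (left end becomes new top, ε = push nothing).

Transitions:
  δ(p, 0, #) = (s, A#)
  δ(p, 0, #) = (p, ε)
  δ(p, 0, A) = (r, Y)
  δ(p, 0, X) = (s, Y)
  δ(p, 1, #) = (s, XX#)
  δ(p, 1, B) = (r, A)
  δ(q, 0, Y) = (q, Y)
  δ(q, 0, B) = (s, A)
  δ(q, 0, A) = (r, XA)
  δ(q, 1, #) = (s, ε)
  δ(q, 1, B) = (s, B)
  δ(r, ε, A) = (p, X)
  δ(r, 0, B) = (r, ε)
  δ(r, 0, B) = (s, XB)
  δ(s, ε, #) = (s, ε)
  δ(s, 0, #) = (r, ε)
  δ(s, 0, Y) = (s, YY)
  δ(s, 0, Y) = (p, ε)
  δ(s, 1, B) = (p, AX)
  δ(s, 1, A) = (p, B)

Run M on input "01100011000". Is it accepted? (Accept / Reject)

One accepting computation: (p, 01100011000, #) ⊢ (s, 1100011000, A#) ⊢ (p, 100011000, B#) ⊢ (r, 00011000, A#) ⊢ (p, 00011000, X#) ⊢ (s, 0011000, Y#) ⊢ (p, 011000, #) ⊢ (s, 11000, A#) ⊢ (p, 1000, B#) ⊢ (r, 000, A#) ⊢ (p, 000, X#) ⊢ (s, 00, Y#) ⊢ (p, 0, #) ⊢ (p, ε, ε)
All input consumed and the stack is empty.

Accept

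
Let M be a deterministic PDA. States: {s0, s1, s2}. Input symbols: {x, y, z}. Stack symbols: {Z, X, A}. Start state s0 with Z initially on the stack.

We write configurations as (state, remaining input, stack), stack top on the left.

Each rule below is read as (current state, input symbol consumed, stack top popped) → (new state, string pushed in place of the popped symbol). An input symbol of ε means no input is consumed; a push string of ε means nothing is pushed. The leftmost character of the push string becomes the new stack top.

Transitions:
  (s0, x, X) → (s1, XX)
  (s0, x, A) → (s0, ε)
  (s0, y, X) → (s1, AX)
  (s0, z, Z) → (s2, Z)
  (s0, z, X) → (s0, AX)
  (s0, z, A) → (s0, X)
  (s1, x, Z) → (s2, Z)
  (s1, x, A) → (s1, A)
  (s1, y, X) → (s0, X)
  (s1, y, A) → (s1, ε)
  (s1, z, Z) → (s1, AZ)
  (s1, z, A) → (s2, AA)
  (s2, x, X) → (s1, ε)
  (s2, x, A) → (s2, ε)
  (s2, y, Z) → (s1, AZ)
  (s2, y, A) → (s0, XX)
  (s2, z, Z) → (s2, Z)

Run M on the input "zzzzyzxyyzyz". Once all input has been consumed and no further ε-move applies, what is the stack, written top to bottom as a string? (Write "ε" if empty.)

AXXAXXZ

(s0, zzzzyzxyyzyz, Z)
  read z, top Z: go to s2, push Z → (s2, zzzyzxyyzyz, Z)
  read z, top Z: go to s2, push Z → (s2, zzyzxyyzyz, Z)
  read z, top Z: go to s2, push Z → (s2, zyzxyyzyz, Z)
  read z, top Z: go to s2, push Z → (s2, yzxyyzyz, Z)
  read y, top Z: go to s1, push AZ → (s1, zxyyzyz, AZ)
  read z, top A: go to s2, push AA → (s2, xyyzyz, AAZ)
  read x, top A: go to s2, push ε → (s2, yyzyz, AZ)
  read y, top A: go to s0, push XX → (s0, yzyz, XXZ)
  read y, top X: go to s1, push AX → (s1, zyz, AXXZ)
  read z, top A: go to s2, push AA → (s2, yz, AAXXZ)
  read y, top A: go to s0, push XX → (s0, z, XXAXXZ)
  read z, top X: go to s0, push AX → (s0, ε, AXXAXXZ)
All input consumed in state s0 with stack AXXAXXZ.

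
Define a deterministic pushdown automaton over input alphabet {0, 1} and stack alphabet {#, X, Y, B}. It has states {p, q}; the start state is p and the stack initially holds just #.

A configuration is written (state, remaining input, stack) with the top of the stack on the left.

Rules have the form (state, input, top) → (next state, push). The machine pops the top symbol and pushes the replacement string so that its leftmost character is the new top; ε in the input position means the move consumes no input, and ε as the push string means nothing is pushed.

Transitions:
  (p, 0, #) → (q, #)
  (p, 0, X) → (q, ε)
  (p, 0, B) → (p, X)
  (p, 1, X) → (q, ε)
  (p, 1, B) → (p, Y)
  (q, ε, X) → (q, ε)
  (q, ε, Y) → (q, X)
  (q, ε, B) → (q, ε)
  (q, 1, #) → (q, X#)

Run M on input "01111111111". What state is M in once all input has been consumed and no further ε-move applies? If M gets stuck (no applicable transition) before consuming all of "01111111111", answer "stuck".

q

(p, 01111111111, #)
  read 0, top #: go to q, push # → (q, 1111111111, #)
  read 1, top #: go to q, push X# → (q, 111111111, X#)
  ε-move, top X: go to q, push ε → (q, 111111111, #)
  read 1, top #: go to q, push X# → (q, 11111111, X#)
  ε-move, top X: go to q, push ε → (q, 11111111, #)
  read 1, top #: go to q, push X# → (q, 1111111, X#)
  ε-move, top X: go to q, push ε → (q, 1111111, #)
  read 1, top #: go to q, push X# → (q, 111111, X#)
  ε-move, top X: go to q, push ε → (q, 111111, #)
  read 1, top #: go to q, push X# → (q, 11111, X#)
  ε-move, top X: go to q, push ε → (q, 11111, #)
  read 1, top #: go to q, push X# → (q, 1111, X#)
  ε-move, top X: go to q, push ε → (q, 1111, #)
  read 1, top #: go to q, push X# → (q, 111, X#)
  ε-move, top X: go to q, push ε → (q, 111, #)
  read 1, top #: go to q, push X# → (q, 11, X#)
  ε-move, top X: go to q, push ε → (q, 11, #)
  read 1, top #: go to q, push X# → (q, 1, X#)
  ε-move, top X: go to q, push ε → (q, 1, #)
  read 1, top #: go to q, push X# → (q, ε, X#)
  ε-move, top X: go to q, push ε → (q, ε, #)
All input consumed; M is in state q.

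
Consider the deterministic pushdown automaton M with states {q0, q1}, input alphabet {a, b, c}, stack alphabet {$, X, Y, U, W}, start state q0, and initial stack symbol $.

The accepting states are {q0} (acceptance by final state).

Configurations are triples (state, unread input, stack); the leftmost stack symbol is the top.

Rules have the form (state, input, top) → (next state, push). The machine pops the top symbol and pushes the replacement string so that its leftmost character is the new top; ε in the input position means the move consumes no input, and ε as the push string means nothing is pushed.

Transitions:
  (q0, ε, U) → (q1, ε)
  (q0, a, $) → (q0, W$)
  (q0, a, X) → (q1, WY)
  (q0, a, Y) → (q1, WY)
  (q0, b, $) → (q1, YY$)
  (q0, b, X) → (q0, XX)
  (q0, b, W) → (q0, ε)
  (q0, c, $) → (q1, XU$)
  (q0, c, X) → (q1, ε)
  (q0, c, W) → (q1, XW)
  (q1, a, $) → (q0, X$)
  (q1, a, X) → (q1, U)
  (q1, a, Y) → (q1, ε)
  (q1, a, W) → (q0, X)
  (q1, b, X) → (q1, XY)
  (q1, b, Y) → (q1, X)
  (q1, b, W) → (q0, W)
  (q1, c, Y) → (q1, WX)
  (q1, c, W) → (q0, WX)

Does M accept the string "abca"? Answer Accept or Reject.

Reject

(q0, abca, $)
  read a, top $: go to q0, push W$ → (q0, bca, W$)
  read b, top W: go to q0, push ε → (q0, ca, $)
  read c, top $: go to q1, push XU$ → (q1, a, XU$)
  read a, top X: go to q1, push U → (q1, ε, UU$)
All input consumed; state q1 ∉ F and no further ε-move applies.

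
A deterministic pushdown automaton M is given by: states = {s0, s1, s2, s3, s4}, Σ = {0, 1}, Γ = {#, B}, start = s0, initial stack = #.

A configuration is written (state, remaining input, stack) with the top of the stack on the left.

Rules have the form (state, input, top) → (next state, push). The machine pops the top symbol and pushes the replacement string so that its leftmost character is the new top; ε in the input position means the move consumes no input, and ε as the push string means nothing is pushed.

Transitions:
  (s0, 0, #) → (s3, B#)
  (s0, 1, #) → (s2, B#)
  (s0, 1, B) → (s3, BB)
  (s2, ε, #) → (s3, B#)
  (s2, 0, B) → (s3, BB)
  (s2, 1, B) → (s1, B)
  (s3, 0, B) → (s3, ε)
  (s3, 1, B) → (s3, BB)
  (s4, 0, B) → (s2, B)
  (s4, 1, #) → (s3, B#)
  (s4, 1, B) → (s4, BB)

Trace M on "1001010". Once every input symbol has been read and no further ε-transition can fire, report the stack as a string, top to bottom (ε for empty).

B#

(s0, 1001010, #)
  read 1, top #: go to s2, push B# → (s2, 001010, B#)
  read 0, top B: go to s3, push BB → (s3, 01010, BB#)
  read 0, top B: go to s3, push ε → (s3, 1010, B#)
  read 1, top B: go to s3, push BB → (s3, 010, BB#)
  read 0, top B: go to s3, push ε → (s3, 10, B#)
  read 1, top B: go to s3, push BB → (s3, 0, BB#)
  read 0, top B: go to s3, push ε → (s3, ε, B#)
All input consumed in state s3 with stack B#.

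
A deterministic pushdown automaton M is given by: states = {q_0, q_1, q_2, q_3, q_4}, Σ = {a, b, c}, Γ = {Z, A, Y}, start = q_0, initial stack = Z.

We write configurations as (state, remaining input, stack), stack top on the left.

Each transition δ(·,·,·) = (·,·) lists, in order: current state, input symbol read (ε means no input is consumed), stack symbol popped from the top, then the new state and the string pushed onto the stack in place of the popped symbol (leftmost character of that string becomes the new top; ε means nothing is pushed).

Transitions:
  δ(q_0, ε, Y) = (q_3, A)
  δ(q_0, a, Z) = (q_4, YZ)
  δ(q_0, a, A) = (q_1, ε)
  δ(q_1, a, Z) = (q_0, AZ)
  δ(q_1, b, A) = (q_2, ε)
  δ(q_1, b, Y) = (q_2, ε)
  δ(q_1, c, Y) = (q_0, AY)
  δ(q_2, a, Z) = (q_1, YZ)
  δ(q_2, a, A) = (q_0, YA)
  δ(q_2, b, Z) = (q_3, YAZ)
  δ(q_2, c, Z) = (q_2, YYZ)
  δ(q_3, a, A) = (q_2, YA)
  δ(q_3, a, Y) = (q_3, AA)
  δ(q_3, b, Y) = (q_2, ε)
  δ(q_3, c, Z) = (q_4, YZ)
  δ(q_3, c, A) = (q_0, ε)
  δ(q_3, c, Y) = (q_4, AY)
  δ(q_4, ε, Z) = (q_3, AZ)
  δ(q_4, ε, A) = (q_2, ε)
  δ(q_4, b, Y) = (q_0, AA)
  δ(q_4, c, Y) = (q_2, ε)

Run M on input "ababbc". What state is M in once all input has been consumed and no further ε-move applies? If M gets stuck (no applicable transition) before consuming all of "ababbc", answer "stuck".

q_2

(q_0, ababbc, Z)
  read a, top Z: go to q_4, push YZ → (q_4, babbc, YZ)
  read b, top Y: go to q_0, push AA → (q_0, abbc, AAZ)
  read a, top A: go to q_1, push ε → (q_1, bbc, AZ)
  read b, top A: go to q_2, push ε → (q_2, bc, Z)
  read b, top Z: go to q_3, push YAZ → (q_3, c, YAZ)
  read c, top Y: go to q_4, push AY → (q_4, ε, AYAZ)
  ε-move, top A: go to q_2, push ε → (q_2, ε, YAZ)
All input consumed; M is in state q_2.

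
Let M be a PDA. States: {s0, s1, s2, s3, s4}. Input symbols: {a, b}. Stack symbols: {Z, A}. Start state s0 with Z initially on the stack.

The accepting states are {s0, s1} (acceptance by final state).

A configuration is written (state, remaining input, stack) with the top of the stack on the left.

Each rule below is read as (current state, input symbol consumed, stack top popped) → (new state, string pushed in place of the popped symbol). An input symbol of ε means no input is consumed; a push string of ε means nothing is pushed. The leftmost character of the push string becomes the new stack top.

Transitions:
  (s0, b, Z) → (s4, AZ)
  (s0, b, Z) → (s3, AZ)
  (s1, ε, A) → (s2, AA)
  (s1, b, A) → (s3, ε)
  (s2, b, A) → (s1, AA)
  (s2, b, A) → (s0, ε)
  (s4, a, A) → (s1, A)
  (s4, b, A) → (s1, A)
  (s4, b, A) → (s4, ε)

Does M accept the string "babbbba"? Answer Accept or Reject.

Reject

No computation consumes all input and reaches a final state.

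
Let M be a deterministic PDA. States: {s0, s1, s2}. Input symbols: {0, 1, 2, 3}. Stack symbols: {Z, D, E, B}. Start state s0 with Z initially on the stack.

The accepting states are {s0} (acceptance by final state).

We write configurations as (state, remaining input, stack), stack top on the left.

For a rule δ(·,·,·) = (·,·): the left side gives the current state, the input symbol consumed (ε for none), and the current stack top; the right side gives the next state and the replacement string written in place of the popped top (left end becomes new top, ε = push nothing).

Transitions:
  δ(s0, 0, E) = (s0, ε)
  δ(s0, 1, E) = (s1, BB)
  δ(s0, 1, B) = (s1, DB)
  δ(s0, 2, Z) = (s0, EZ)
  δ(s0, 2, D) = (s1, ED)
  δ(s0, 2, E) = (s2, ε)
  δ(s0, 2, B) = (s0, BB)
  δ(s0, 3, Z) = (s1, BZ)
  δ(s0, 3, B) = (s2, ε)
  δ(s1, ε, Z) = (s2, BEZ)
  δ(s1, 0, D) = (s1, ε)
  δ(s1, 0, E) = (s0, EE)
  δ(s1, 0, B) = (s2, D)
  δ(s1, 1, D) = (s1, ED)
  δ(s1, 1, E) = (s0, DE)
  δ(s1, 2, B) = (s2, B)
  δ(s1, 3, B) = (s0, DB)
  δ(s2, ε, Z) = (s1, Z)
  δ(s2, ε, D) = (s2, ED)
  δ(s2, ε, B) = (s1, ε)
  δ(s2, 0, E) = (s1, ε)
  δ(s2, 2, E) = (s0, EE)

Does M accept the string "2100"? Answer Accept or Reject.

Reject

(s0, 2100, Z)
  read 2, top Z: go to s0, push EZ → (s0, 100, EZ)
  read 1, top E: go to s1, push BB → (s1, 00, BBZ)
  read 0, top B: go to s2, push D → (s2, 0, DBZ)
  ε-move, top D: go to s2, push ED → (s2, 0, EDBZ)
  read 0, top E: go to s1, push ε → (s1, ε, DBZ)
All input consumed; state s1 ∉ F and no further ε-move applies.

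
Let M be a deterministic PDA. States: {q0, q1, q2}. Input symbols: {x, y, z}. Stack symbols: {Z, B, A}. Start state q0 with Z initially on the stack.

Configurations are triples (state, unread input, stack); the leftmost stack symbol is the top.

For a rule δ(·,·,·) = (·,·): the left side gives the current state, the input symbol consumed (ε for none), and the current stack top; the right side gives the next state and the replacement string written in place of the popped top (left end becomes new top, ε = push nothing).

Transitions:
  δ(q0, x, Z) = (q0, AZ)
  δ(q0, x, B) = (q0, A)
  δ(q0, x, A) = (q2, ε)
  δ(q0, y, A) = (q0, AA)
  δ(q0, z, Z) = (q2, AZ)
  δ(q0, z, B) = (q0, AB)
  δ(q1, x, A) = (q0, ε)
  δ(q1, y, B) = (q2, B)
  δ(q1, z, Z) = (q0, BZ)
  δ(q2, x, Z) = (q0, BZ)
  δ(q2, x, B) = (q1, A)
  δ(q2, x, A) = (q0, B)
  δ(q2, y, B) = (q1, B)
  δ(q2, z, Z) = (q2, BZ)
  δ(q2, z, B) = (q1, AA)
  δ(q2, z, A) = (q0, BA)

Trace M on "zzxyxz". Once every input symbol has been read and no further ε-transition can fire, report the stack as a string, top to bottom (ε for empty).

(q0, zzxyxz, Z)
  read z, top Z: go to q2, push AZ → (q2, zxyxz, AZ)
  read z, top A: go to q0, push BA → (q0, xyxz, BAZ)
  read x, top B: go to q0, push A → (q0, yxz, AAZ)
  read y, top A: go to q0, push AA → (q0, xz, AAAZ)
  read x, top A: go to q2, push ε → (q2, z, AAZ)
  read z, top A: go to q0, push BA → (q0, ε, BAAZ)
All input consumed in state q0 with stack BAAZ.

BAAZ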